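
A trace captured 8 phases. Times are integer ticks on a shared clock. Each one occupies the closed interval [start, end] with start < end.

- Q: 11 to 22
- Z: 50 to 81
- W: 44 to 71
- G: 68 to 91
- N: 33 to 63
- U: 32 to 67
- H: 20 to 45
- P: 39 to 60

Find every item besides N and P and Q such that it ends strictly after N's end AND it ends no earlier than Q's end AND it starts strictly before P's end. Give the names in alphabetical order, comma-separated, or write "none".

Conditions: its end is strictly after N's end (X.end > 63) AND its end is no earlier than Q's end (X.end >= 22) AND its start is strictly before P's end (X.start < 60).
G: end 91 > 63? ✓; end 91 >= 22? ✓; start 68 < 60? ✗ → no.
H: end 45 > 63? ✗; end 45 >= 22? ✓; start 20 < 60? ✓ → no.
U: end 67 > 63? ✓; end 67 >= 22? ✓; start 32 < 60? ✓ → yes.
W: end 71 > 63? ✓; end 71 >= 22? ✓; start 44 < 60? ✓ → yes.
Z: end 81 > 63? ✓; end 81 >= 22? ✓; start 50 < 60? ✓ → yes.
Result: U, W, Z.

U, W, Z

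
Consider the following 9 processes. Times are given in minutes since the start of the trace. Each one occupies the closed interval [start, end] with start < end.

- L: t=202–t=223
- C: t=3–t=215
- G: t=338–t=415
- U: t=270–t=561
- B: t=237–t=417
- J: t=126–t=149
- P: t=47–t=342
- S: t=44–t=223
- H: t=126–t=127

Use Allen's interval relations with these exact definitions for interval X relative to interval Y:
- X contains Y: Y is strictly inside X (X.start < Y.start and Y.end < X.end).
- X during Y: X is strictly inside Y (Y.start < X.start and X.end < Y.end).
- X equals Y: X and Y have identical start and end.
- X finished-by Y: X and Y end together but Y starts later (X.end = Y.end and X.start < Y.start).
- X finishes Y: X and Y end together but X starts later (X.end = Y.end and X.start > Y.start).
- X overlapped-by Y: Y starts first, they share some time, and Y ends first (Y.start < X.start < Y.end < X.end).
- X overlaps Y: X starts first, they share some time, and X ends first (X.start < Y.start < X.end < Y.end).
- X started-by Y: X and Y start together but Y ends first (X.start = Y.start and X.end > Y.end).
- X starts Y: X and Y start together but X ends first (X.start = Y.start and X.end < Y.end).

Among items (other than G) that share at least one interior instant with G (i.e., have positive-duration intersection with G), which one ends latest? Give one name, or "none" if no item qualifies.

U

Target G = [t=338, t=415].
B [t=237, t=417] → contains → candidate.
C [t=3, t=215] → before → excluded.
H [t=126, t=127] → before → excluded.
J [t=126, t=149] → before → excluded.
L [t=202, t=223] → before → excluded.
P [t=47, t=342] → overlaps → candidate.
S [t=44, t=223] → before → excluded.
U [t=270, t=561] → contains → candidate.
Among candidates, latest end is t=561 → U.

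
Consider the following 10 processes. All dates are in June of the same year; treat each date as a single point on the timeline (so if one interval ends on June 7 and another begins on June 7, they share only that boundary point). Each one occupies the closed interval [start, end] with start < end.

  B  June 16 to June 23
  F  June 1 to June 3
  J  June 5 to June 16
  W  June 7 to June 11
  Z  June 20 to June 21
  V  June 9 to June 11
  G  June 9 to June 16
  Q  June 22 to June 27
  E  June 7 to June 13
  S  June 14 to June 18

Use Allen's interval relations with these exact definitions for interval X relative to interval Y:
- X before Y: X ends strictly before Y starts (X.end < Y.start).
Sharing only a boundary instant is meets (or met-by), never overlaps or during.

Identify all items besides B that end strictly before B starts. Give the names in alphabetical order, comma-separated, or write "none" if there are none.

E, F, V, W

Target B = [June 16, June 23].
E [June 7, June 13] → before → yes.
F [June 1, June 3] → before → yes.
G [June 9, June 16] → meets → no.
J [June 5, June 16] → meets → no.
Q [June 22, June 27] → overlapped-by → no.
S [June 14, June 18] → overlaps → no.
V [June 9, June 11] → before → yes.
W [June 7, June 11] → before → yes.
Z [June 20, June 21] → during → no.
Result: E, F, V, W.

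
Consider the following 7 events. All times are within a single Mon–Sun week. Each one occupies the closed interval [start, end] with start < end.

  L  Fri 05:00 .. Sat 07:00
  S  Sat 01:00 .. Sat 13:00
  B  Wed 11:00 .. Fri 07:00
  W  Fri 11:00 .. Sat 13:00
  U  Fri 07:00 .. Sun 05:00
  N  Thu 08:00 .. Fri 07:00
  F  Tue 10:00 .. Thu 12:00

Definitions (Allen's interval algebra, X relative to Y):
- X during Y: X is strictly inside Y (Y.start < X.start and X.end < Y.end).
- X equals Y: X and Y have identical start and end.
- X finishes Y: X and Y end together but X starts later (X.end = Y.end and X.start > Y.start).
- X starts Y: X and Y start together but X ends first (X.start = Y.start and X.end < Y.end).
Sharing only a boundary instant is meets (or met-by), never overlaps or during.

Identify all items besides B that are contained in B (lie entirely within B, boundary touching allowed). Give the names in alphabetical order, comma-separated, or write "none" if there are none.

N

Target B = [Wed 11:00, Fri 07:00].
F [Tue 10:00, Thu 12:00] → overlaps → no.
L [Fri 05:00, Sat 07:00] → overlapped-by → no.
N [Thu 08:00, Fri 07:00] → finishes → yes.
S [Sat 01:00, Sat 13:00] → after → no.
U [Fri 07:00, Sun 05:00] → met-by → no.
W [Fri 11:00, Sat 13:00] → after → no.
Result: N.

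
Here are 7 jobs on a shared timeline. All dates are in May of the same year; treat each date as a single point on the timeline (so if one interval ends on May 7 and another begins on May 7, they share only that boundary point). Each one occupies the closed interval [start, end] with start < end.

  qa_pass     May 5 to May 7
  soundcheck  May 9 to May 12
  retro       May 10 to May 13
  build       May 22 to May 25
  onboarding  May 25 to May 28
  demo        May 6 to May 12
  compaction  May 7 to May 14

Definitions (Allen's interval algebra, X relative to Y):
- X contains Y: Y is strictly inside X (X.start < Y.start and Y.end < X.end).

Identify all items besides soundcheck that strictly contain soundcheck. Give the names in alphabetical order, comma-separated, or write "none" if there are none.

Target soundcheck = [May 9, May 12].
build [May 22, May 25] → after → no.
compaction [May 7, May 14] → contains → yes.
demo [May 6, May 12] → finished-by → no.
onboarding [May 25, May 28] → after → no.
qa_pass [May 5, May 7] → before → no.
retro [May 10, May 13] → overlapped-by → no.
Result: compaction.

compaction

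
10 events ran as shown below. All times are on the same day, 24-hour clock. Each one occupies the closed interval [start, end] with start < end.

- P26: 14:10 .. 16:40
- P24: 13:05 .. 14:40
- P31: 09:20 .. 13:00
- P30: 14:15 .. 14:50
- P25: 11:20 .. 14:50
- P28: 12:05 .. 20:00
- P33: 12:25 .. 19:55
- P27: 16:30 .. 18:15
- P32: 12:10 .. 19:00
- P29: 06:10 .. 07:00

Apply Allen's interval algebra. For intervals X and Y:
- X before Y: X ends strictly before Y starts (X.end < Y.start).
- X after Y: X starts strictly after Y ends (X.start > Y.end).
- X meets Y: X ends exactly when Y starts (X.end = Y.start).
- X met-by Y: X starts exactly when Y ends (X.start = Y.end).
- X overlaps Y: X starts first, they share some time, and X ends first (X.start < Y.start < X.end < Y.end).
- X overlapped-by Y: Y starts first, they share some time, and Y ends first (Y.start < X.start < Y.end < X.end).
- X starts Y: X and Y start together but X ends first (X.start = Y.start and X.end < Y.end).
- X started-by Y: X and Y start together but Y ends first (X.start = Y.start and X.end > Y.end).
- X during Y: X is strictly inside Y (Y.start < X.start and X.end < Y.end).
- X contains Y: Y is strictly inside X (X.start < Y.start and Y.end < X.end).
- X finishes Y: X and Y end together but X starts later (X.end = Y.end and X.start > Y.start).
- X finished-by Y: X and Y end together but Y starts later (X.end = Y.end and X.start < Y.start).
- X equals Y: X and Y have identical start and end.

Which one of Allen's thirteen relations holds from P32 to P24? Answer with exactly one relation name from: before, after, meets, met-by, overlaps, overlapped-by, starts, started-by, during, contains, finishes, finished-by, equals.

contains

P32 = [12:10, 19:00]; P24 = [13:05, 14:40].
Compare endpoints: P32.start < P24.start, P32.start < P24.end, P32.end > P24.start, P32.end > P24.end.
That pattern is 'contains'.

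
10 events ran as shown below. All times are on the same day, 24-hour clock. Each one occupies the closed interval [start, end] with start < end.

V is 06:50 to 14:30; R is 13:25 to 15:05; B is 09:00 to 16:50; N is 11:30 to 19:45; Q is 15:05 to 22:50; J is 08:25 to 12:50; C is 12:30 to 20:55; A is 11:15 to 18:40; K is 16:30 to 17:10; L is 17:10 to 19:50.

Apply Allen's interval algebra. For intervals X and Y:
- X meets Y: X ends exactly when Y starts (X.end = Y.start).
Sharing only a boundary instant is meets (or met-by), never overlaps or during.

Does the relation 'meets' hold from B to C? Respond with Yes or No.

B = [09:00, 16:50], C = [12:30, 20:55].
Actual relation of B to C: overlaps.
Asked whether 'meets' holds → No.

No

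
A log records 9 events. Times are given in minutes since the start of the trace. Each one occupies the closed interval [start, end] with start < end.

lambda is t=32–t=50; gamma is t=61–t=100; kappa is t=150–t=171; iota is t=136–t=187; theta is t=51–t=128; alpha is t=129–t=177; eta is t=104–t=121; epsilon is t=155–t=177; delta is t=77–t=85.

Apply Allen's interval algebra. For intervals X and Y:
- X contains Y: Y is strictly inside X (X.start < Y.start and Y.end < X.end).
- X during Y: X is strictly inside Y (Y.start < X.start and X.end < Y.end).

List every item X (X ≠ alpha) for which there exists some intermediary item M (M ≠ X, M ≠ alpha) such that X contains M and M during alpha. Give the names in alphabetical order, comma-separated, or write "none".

iota

Target alpha = [t=129, t=177].
Intermediaries M with M during alpha: kappa.
Via kappa — items with X contains kappa: iota.
Union: iota.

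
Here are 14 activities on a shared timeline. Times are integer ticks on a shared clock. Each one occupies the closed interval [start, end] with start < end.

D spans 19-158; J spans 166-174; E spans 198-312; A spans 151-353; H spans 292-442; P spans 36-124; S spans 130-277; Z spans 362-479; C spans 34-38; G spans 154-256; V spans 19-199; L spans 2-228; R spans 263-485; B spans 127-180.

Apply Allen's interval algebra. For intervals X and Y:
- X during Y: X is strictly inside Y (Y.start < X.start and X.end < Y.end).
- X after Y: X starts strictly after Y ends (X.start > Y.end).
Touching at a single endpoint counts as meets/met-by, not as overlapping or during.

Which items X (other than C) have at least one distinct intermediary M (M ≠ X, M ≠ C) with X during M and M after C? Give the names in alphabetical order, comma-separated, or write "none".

E, G, H, J, Z

Target C = [34, 38].
Intermediaries M with M after C: A, B, E, G, H, J, R, S, Z.
Via A — items with X during A: E, G, J.
Via B — items with X during B: J.
Via E — items with X during E: none.
Via G — items with X during G: J.
Via H — items with X during H: none.
Via J — items with X during J: none.
Via R — items with X during R: H, Z.
Via S — items with X during S: G, J.
Via Z — items with X during Z: none.
Union: E, G, H, J, Z.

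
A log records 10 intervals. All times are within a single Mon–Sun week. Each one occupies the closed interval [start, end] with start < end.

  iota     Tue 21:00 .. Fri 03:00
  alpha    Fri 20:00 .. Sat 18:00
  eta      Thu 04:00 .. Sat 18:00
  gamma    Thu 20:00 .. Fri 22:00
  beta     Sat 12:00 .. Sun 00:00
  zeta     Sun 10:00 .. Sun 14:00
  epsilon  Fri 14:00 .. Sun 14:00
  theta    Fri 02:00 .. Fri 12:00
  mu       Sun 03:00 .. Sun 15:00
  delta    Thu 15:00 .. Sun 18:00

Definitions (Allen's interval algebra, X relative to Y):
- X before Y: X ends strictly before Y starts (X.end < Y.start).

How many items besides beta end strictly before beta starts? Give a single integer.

3

Target beta = [Sat 12:00, Sun 00:00].
alpha [Fri 20:00, Sat 18:00] → overlaps → no.
delta [Thu 15:00, Sun 18:00] → contains → no.
epsilon [Fri 14:00, Sun 14:00] → contains → no.
eta [Thu 04:00, Sat 18:00] → overlaps → no.
gamma [Thu 20:00, Fri 22:00] → before → counts.
iota [Tue 21:00, Fri 03:00] → before → counts.
mu [Sun 03:00, Sun 15:00] → after → no.
theta [Fri 02:00, Fri 12:00] → before → counts.
zeta [Sun 10:00, Sun 14:00] → after → no.
Total: 3.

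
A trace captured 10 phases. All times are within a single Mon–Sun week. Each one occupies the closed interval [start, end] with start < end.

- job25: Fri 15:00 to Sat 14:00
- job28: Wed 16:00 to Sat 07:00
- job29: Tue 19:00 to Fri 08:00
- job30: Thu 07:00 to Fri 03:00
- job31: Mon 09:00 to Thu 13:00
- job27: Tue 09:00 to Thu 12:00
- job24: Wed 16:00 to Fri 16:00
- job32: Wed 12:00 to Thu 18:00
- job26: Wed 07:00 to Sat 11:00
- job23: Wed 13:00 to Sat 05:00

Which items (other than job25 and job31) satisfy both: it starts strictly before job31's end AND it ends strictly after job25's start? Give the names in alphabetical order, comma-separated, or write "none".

Conditions: its start is strictly before job31's end (X.start < Thu 13:00) AND its end is strictly after job25's start (X.end > Fri 15:00).
job23: start Wed 13:00 < Thu 13:00? ✓; end Sat 05:00 > Fri 15:00? ✓ → yes.
job24: start Wed 16:00 < Thu 13:00? ✓; end Fri 16:00 > Fri 15:00? ✓ → yes.
job26: start Wed 07:00 < Thu 13:00? ✓; end Sat 11:00 > Fri 15:00? ✓ → yes.
job27: start Tue 09:00 < Thu 13:00? ✓; end Thu 12:00 > Fri 15:00? ✗ → no.
job28: start Wed 16:00 < Thu 13:00? ✓; end Sat 07:00 > Fri 15:00? ✓ → yes.
job29: start Tue 19:00 < Thu 13:00? ✓; end Fri 08:00 > Fri 15:00? ✗ → no.
job30: start Thu 07:00 < Thu 13:00? ✓; end Fri 03:00 > Fri 15:00? ✗ → no.
job32: start Wed 12:00 < Thu 13:00? ✓; end Thu 18:00 > Fri 15:00? ✗ → no.
Result: job23, job24, job26, job28.

job23, job24, job26, job28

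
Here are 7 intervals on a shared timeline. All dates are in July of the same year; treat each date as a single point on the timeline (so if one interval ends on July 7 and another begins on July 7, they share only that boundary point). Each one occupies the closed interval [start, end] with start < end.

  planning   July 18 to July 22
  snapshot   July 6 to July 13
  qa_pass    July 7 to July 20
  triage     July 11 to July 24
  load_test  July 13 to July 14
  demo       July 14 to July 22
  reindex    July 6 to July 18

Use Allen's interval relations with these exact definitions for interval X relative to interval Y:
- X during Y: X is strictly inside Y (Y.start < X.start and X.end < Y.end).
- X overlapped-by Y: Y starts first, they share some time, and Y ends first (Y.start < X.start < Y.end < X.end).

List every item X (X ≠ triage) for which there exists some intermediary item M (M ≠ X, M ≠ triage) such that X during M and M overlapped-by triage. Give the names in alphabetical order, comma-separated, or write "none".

Target triage = [July 11, July 24].
Intermediaries M with M overlapped-by triage: none.
Union: none.

none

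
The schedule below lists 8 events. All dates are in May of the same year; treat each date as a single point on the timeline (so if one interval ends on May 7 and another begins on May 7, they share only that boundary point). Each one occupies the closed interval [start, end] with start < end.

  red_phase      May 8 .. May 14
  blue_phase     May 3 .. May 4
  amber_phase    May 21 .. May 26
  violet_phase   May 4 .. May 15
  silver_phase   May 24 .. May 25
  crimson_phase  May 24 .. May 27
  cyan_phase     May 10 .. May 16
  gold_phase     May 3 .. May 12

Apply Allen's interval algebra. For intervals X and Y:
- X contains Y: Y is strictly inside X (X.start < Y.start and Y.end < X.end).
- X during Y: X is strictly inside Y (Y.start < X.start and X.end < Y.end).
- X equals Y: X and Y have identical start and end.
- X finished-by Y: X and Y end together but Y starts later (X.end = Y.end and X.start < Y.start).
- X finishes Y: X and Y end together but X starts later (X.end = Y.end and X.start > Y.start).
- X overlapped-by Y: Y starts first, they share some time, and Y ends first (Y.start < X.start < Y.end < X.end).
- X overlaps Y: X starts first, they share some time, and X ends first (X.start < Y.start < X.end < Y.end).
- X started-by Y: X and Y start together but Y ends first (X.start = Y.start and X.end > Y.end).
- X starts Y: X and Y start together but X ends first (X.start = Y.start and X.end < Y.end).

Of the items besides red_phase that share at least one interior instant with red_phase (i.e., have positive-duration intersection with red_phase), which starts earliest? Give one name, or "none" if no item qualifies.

gold_phase

Target red_phase = [May 8, May 14].
amber_phase [May 21, May 26] → after → excluded.
blue_phase [May 3, May 4] → before → excluded.
crimson_phase [May 24, May 27] → after → excluded.
cyan_phase [May 10, May 16] → overlapped-by → candidate.
gold_phase [May 3, May 12] → overlaps → candidate.
silver_phase [May 24, May 25] → after → excluded.
violet_phase [May 4, May 15] → contains → candidate.
Among candidates, earliest start is May 3 → gold_phase.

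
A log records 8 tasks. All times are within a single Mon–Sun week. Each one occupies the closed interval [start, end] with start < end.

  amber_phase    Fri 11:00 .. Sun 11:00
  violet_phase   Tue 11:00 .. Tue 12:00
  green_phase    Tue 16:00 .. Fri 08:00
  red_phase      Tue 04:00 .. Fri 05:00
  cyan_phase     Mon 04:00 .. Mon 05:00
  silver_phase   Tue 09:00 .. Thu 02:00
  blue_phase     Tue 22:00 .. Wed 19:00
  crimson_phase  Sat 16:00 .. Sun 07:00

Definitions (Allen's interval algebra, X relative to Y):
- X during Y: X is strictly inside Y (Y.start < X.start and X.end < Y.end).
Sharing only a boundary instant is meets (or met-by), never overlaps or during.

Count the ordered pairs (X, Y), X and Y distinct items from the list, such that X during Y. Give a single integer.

7

Checking all 56 ordered pairs for relation 'during'; matching pairs in alphabetical order:
(blue_phase, green_phase): blue_phase during green_phase ✓
(blue_phase, red_phase): blue_phase during red_phase ✓
(blue_phase, silver_phase): blue_phase during silver_phase ✓
(crimson_phase, amber_phase): crimson_phase during amber_phase ✓
(silver_phase, red_phase): silver_phase during red_phase ✓
(violet_phase, red_phase): violet_phase during red_phase ✓
(violet_phase, silver_phase): violet_phase during silver_phase ✓
Count: 7.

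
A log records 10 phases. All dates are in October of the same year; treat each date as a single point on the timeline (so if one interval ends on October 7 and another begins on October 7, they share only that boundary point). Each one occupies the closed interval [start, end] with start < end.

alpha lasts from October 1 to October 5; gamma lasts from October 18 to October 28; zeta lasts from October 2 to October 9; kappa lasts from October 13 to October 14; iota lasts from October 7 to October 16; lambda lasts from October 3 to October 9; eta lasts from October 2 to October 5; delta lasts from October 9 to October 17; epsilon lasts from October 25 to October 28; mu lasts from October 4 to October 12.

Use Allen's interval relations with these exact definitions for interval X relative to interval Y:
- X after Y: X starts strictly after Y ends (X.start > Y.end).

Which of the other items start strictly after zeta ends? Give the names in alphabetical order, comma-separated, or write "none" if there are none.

Target zeta = [October 2, October 9].
alpha [October 1, October 5] → overlaps → no.
delta [October 9, October 17] → met-by → no.
epsilon [October 25, October 28] → after → yes.
eta [October 2, October 5] → starts → no.
gamma [October 18, October 28] → after → yes.
iota [October 7, October 16] → overlapped-by → no.
kappa [October 13, October 14] → after → yes.
lambda [October 3, October 9] → finishes → no.
mu [October 4, October 12] → overlapped-by → no.
Result: epsilon, gamma, kappa.

epsilon, gamma, kappa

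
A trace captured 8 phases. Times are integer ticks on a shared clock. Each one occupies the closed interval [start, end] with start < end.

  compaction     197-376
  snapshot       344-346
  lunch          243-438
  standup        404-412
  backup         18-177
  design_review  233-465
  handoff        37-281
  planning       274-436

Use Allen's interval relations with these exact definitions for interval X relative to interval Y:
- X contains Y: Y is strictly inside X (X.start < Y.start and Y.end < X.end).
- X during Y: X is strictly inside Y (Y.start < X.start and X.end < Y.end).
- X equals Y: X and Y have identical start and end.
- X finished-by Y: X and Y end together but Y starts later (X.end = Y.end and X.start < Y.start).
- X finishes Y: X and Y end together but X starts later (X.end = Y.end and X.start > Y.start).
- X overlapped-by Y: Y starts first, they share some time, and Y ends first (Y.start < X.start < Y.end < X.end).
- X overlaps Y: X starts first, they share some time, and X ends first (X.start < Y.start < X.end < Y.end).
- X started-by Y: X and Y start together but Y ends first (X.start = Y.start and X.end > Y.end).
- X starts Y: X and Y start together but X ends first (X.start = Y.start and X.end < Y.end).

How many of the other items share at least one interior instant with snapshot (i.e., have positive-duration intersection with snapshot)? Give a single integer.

4

Target snapshot = [344, 346].
backup [18, 177] → before → no.
compaction [197, 376] → contains → counts.
design_review [233, 465] → contains → counts.
handoff [37, 281] → before → no.
lunch [243, 438] → contains → counts.
planning [274, 436] → contains → counts.
standup [404, 412] → after → no.
Total: 4.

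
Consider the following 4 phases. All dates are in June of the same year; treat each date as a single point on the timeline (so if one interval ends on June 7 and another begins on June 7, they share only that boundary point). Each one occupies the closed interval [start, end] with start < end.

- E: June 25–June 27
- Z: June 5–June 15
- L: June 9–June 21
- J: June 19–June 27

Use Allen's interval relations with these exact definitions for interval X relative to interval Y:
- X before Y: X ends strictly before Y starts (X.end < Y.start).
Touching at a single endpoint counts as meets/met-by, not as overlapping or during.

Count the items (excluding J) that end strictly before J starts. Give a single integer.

Target J = [June 19, June 27].
E [June 25, June 27] → finishes → no.
L [June 9, June 21] → overlaps → no.
Z [June 5, June 15] → before → counts.
Total: 1.

1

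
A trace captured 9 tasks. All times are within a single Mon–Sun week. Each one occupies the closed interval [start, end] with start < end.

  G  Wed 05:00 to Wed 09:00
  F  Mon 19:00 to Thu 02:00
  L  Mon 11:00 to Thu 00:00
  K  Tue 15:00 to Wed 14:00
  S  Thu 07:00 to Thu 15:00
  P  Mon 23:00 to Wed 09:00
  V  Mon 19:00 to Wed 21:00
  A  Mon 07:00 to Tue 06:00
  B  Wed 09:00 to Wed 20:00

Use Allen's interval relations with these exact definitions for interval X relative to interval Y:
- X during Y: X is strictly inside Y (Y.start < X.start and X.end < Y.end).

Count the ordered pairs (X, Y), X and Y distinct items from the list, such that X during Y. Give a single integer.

14

Checking all 72 ordered pairs for relation 'during'; matching pairs in alphabetical order:
(B, F): B during F ✓
(B, L): B during L ✓
(B, V): B during V ✓
(G, F): G during F ✓
(G, K): G during K ✓
(G, L): G during L ✓
(G, V): G during V ✓
(K, F): K during F ✓
(K, L): K during L ✓
(K, V): K during V ✓
(P, F): P during F ✓
(P, L): P during L ✓
(P, V): P during V ✓
(V, L): V during L ✓
Count: 14.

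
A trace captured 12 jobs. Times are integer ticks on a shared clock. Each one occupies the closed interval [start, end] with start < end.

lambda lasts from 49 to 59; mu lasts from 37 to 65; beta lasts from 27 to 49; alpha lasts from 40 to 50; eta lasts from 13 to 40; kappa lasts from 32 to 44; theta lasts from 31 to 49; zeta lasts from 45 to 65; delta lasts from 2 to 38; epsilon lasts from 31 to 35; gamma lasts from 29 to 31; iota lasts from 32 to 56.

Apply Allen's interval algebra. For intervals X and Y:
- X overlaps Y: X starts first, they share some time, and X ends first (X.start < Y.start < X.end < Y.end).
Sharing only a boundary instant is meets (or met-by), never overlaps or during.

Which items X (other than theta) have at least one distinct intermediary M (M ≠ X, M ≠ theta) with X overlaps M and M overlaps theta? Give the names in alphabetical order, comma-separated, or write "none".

delta

Target theta = [31, 49].
Intermediaries M with M overlaps theta: delta, eta.
Via delta — items with X overlaps delta: none.
Via eta — items with X overlaps eta: delta.
Union: delta.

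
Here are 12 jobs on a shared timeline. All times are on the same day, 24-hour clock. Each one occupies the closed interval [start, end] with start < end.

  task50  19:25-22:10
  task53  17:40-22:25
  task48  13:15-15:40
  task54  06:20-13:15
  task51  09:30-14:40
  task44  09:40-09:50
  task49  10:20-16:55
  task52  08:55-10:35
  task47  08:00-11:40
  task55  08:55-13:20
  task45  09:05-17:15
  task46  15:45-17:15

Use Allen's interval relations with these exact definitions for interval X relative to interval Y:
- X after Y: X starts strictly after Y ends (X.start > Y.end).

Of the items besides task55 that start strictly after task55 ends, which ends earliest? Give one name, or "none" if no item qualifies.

task46

Target task55 = [08:55, 13:20].
task44 [09:40, 09:50] → during → excluded.
task45 [09:05, 17:15] → overlapped-by → excluded.
task46 [15:45, 17:15] → after → candidate.
task47 [08:00, 11:40] → overlaps → excluded.
task48 [13:15, 15:40] → overlapped-by → excluded.
task49 [10:20, 16:55] → overlapped-by → excluded.
task50 [19:25, 22:10] → after → candidate.
task51 [09:30, 14:40] → overlapped-by → excluded.
task52 [08:55, 10:35] → starts → excluded.
task53 [17:40, 22:25] → after → candidate.
task54 [06:20, 13:15] → overlaps → excluded.
Among candidates, earliest end is 17:15 → task46.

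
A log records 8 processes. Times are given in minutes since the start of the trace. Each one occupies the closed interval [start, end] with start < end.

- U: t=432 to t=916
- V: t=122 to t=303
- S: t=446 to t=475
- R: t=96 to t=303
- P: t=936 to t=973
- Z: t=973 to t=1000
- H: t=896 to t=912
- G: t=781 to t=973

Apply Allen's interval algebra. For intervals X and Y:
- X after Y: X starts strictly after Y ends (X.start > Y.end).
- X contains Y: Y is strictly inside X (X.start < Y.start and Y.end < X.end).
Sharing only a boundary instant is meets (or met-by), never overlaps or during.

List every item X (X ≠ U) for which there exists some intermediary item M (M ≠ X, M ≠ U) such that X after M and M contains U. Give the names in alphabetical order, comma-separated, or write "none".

none

Target U = [t=432, t=916].
Intermediaries M with M contains U: none.
Union: none.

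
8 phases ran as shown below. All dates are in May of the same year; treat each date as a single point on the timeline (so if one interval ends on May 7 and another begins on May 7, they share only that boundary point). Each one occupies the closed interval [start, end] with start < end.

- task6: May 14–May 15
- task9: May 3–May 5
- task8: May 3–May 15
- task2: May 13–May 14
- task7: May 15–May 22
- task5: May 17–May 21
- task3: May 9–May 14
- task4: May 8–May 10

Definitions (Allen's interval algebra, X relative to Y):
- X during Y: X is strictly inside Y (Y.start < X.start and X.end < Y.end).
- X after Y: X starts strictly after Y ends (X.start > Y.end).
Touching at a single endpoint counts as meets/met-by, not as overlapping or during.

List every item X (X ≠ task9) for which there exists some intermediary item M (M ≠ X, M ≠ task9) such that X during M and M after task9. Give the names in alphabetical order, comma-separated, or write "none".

Target task9 = [May 3, May 5].
Intermediaries M with M after task9: task2, task3, task4, task5, task6, task7.
Via task2 — items with X during task2: none.
Via task3 — items with X during task3: none.
Via task4 — items with X during task4: none.
Via task5 — items with X during task5: none.
Via task6 — items with X during task6: none.
Via task7 — items with X during task7: task5.
Union: task5.

task5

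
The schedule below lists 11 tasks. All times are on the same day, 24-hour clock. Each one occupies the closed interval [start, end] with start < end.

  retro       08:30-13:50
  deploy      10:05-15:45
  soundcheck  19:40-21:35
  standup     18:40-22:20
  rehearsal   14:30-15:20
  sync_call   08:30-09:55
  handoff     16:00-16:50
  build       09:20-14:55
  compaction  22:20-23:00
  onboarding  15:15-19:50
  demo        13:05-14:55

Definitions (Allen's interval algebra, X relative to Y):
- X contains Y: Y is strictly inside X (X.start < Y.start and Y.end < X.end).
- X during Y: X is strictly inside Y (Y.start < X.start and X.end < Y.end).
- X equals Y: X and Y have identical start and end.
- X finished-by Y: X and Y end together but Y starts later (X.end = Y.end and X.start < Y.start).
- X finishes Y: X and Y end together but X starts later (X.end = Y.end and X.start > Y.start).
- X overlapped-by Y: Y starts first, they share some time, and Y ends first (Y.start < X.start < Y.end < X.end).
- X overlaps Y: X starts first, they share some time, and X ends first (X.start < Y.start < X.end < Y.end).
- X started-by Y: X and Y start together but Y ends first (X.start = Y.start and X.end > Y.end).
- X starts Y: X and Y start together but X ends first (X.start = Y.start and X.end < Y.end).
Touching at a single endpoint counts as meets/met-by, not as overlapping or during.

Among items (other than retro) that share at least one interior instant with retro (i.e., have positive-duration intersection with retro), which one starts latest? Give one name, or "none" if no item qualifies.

Target retro = [08:30, 13:50].
build [09:20, 14:55] → overlapped-by → candidate.
compaction [22:20, 23:00] → after → excluded.
demo [13:05, 14:55] → overlapped-by → candidate.
deploy [10:05, 15:45] → overlapped-by → candidate.
handoff [16:00, 16:50] → after → excluded.
onboarding [15:15, 19:50] → after → excluded.
rehearsal [14:30, 15:20] → after → excluded.
soundcheck [19:40, 21:35] → after → excluded.
standup [18:40, 22:20] → after → excluded.
sync_call [08:30, 09:55] → starts → candidate.
Among candidates, latest start is 13:05 → demo.

demo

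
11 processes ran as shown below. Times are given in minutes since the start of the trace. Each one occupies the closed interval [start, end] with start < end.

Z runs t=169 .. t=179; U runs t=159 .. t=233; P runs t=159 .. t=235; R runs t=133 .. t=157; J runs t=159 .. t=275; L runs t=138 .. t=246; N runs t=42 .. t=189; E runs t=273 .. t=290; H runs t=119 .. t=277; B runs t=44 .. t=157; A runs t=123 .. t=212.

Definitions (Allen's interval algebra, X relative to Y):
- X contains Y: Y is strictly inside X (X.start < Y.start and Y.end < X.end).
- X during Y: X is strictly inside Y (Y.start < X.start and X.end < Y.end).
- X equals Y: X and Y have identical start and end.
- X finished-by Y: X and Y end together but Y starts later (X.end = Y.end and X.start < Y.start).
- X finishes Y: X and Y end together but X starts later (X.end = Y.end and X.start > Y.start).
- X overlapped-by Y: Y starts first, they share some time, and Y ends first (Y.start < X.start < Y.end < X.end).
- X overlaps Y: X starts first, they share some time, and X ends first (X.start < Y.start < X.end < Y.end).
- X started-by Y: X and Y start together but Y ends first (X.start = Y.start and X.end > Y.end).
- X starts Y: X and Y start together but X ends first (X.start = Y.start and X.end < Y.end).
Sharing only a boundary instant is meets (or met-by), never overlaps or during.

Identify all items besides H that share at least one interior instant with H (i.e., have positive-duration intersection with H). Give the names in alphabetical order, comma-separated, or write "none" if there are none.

Target H = [t=119, t=277].
A [t=123, t=212] → during → yes.
B [t=44, t=157] → overlaps → yes.
E [t=273, t=290] → overlapped-by → yes.
J [t=159, t=275] → during → yes.
L [t=138, t=246] → during → yes.
N [t=42, t=189] → overlaps → yes.
P [t=159, t=235] → during → yes.
R [t=133, t=157] → during → yes.
U [t=159, t=233] → during → yes.
Z [t=169, t=179] → during → yes.
Result: A, B, E, J, L, N, P, R, U, Z.

A, B, E, J, L, N, P, R, U, Z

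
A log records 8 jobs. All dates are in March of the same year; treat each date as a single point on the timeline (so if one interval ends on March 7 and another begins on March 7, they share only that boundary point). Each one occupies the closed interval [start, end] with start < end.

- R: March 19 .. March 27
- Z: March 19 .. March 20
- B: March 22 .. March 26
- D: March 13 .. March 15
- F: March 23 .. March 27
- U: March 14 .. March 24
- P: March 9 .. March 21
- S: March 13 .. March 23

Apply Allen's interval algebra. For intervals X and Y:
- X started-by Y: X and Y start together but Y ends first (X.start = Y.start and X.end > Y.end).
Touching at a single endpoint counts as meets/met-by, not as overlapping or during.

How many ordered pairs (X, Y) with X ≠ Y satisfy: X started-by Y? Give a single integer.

Checking all 56 ordered pairs for relation 'started-by'; matching pairs in alphabetical order:
(R, Z): R started-by Z ✓
(S, D): S started-by D ✓
Count: 2.

2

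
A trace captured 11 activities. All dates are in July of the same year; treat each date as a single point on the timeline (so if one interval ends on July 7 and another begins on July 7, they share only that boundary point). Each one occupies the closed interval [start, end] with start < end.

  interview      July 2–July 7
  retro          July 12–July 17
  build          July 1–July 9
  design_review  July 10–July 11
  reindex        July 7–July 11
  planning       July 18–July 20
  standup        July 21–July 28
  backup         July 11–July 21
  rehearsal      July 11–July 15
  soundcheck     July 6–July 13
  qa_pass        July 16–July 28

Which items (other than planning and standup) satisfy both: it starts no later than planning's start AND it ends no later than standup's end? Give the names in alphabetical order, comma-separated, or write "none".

Conditions: its start is no later than planning's start (X.start <= July 18) AND its end is no later than standup's end (X.end <= July 28).
backup: start July 11 <= July 18? ✓; end July 21 <= July 28? ✓ → yes.
build: start July 1 <= July 18? ✓; end July 9 <= July 28? ✓ → yes.
design_review: start July 10 <= July 18? ✓; end July 11 <= July 28? ✓ → yes.
interview: start July 2 <= July 18? ✓; end July 7 <= July 28? ✓ → yes.
qa_pass: start July 16 <= July 18? ✓; end July 28 <= July 28? ✓ → yes.
rehearsal: start July 11 <= July 18? ✓; end July 15 <= July 28? ✓ → yes.
reindex: start July 7 <= July 18? ✓; end July 11 <= July 28? ✓ → yes.
retro: start July 12 <= July 18? ✓; end July 17 <= July 28? ✓ → yes.
soundcheck: start July 6 <= July 18? ✓; end July 13 <= July 28? ✓ → yes.
Result: backup, build, design_review, interview, qa_pass, rehearsal, reindex, retro, soundcheck.

backup, build, design_review, interview, qa_pass, rehearsal, reindex, retro, soundcheck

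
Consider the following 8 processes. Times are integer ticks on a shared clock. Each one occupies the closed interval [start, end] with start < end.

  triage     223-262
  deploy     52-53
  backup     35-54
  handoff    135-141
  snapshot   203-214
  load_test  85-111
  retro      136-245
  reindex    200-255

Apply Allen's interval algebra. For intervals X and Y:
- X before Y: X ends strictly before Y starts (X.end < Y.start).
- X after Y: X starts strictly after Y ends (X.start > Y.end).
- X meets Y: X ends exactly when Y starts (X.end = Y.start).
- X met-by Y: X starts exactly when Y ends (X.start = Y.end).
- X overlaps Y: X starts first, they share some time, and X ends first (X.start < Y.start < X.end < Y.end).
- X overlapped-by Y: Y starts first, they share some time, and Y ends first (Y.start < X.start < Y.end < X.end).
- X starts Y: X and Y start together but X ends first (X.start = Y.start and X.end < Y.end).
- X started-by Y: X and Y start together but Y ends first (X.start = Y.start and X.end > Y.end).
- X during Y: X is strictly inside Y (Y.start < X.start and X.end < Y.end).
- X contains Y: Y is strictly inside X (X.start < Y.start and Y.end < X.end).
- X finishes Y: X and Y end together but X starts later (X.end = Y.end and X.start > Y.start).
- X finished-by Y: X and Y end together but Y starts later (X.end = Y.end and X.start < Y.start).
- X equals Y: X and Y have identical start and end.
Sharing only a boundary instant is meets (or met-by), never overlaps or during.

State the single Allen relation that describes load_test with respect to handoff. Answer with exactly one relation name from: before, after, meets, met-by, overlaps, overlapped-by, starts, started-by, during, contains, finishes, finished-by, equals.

load_test = [85, 111]; handoff = [135, 141].
Compare endpoints: load_test.start < handoff.start, load_test.start < handoff.end, load_test.end < handoff.start, load_test.end < handoff.end.
That pattern is 'before'.

before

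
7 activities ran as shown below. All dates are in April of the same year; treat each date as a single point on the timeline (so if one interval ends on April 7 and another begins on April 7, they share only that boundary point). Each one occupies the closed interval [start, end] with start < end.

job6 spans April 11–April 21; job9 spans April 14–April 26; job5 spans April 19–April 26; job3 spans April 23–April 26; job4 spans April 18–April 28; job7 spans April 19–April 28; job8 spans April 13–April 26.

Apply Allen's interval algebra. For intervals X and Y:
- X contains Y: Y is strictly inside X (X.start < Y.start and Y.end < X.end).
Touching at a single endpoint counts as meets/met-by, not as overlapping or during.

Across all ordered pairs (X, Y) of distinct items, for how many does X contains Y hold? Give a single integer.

Checking all 42 ordered pairs for relation 'contains'; matching pairs in alphabetical order:
(job4, job3): job4 contains job3 ✓
(job4, job5): job4 contains job5 ✓
(job7, job3): job7 contains job3 ✓
Count: 3.

3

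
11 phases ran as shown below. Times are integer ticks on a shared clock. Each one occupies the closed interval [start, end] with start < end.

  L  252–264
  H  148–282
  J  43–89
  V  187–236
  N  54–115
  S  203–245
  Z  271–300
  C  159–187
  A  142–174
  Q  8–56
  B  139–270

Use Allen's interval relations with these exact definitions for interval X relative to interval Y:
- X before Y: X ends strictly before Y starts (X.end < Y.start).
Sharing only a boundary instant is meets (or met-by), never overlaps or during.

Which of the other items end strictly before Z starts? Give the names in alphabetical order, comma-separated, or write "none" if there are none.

A, B, C, J, L, N, Q, S, V

Target Z = [271, 300].
A [142, 174] → before → yes.
B [139, 270] → before → yes.
C [159, 187] → before → yes.
H [148, 282] → overlaps → no.
J [43, 89] → before → yes.
L [252, 264] → before → yes.
N [54, 115] → before → yes.
Q [8, 56] → before → yes.
S [203, 245] → before → yes.
V [187, 236] → before → yes.
Result: A, B, C, J, L, N, Q, S, V.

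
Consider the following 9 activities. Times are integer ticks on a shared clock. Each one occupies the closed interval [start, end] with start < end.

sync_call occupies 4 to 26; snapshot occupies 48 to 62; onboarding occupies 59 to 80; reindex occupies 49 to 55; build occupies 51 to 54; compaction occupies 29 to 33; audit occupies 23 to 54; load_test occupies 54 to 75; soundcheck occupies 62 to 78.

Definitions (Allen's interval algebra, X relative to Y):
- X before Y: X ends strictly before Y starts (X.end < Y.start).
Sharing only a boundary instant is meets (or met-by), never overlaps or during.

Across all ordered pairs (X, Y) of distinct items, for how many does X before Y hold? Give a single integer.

Checking all 72 ordered pairs for relation 'before'; matching pairs in alphabetical order:
(audit, onboarding): audit before onboarding ✓
(audit, soundcheck): audit before soundcheck ✓
(build, onboarding): build before onboarding ✓
(build, soundcheck): build before soundcheck ✓
(compaction, build): compaction before build ✓
(compaction, load_test): compaction before load_test ✓
(compaction, onboarding): compaction before onboarding ✓
(compaction, reindex): compaction before reindex ✓
(compaction, snapshot): compaction before snapshot ✓
(compaction, soundcheck): compaction before soundcheck ✓
(reindex, onboarding): reindex before onboarding ✓
(reindex, soundcheck): reindex before soundcheck ✓
(sync_call, build): sync_call before build ✓
(sync_call, compaction): sync_call before compaction ✓
(sync_call, load_test): sync_call before load_test ✓
(sync_call, onboarding): sync_call before onboarding ✓
(sync_call, reindex): sync_call before reindex ✓
(sync_call, snapshot): sync_call before snapshot ✓
(sync_call, soundcheck): sync_call before soundcheck ✓
Count: 19.

19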